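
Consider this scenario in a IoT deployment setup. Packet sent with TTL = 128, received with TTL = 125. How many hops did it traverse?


Given: initial TTL = 128, received TTL = 125
Hops = initial TTL - received TTL
Hops = 128 - 125 = 3

3


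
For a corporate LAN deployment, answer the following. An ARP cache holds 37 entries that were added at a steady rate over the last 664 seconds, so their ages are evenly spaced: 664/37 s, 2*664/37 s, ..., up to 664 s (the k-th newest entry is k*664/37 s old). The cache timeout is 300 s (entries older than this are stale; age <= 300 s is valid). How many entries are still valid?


Ages are k * 664/37 s for k = 1..37 (spacing = 17.9459 s).
Entry k is valid iff k * 664/37 <= 300 iff k <= 37 * 300 / 664 = 16.7169
n_valid = floor(16.7169) = 16
(n_stale = 37 - 16 = 21)

16


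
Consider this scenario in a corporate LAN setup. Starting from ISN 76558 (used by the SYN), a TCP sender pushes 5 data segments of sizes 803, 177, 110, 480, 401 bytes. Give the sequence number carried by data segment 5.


The SYN occupies sequence number ISN = 76558, so the first data byte is ISN + 1 = 76559.
SEQ of data segment i = (ISN + 1) + sum of payload sizes of segments 1..i-1.
Segment 1: SEQ = 76559, payload = 803 bytes
Segment 2: SEQ = 77362, payload = 177 bytes
Segment 3: SEQ = 77539, payload = 110 bytes
Segment 4: SEQ = 77649, payload = 480 bytes
Segment 5: SEQ = 78129, payload = 401 bytes
SEQ of segment 5 = 76559 + 803 + 177 + 110 + 480 = 78129

78129


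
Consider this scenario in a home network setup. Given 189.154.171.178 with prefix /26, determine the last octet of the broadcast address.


Given: IP = 189.154.171.178, prefix = /26
Host bits = 32 - 26 = 6
Network last octet = 178 AND mask = 128
Host part size = 2^6 - 1 = 63
Broadcast last octet = 128 OR 63 = 191

191


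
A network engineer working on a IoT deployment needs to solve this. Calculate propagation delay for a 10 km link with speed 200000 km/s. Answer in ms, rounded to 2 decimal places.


Given: distance = 10 km, speed = 200000 km/s
Delay = distance / speed = 10 / 200000 seconds
Delay in ms = 10 * 1000 / 200000
Delay = 0.0500 ms
Rounded to 2 dp = 0.05 ms

0.05


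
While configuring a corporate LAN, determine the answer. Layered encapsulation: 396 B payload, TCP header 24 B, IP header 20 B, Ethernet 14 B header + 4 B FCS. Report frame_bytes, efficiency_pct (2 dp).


TCP segment = 396 + 24 = 420 B
IP packet = 420 + 20 = 440 B
Ethernet frame = 440 + 14 + 4 = 458 B
Efficiency = app / frame = 396 / 458 = 0.864629 = 86.4629% -> 86.46% (2 dp)

458, 86.46


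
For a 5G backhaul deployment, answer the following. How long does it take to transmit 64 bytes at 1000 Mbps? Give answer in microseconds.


Given: packet = 64 bytes, bandwidth = 1000 Mbps
Packet in bits = 64 * 8 = 512 bits
Bandwidth = 1000 * 10^6 = 1000000000 bps
Time = 512 / 1000000000 seconds
Time in us = 512 * 10^6 / 1000000000 = 0.512

0.512


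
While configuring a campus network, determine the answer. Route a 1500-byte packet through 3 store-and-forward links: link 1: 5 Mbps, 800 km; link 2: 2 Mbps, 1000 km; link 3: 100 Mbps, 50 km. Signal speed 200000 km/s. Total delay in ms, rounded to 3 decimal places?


Packet = 1500 bytes = 12000 bits. Store-and-forward: sum (t_trans + t_prop) per link.
Link 1: t_trans = 12000/(5*10^6) s = 2.4000 ms; t_prop = 800/200000 s = 4.0000 ms; subtotal = 6.4000 ms
Link 2: t_trans = 12000/(2*10^6) s = 6.0000 ms; t_prop = 1000/200000 s = 5.0000 ms; subtotal = 11.0000 ms
Link 3: t_trans = 12000/(100*10^6) s = 0.1200 ms; t_prop = 50/200000 s = 0.2500 ms; subtotal = 0.3700 ms
End-to-end = 6.4000 + 11.0000 + 0.3700 = 17.7700 ms -> 17.770 ms (3 dp)

17.770


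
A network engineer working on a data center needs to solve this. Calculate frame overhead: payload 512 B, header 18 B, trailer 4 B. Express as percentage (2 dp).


Given: payload = 512 B, header = 18 B, trailer = 4 B
Overhead bytes = header + trailer = 18 + 4 = 22
Total frame = payload + overhead = 512 + 22 = 534
Overhead % = 22 / 534 * 100 = 4.1199% -> 4.12% (2 dp)

4.12


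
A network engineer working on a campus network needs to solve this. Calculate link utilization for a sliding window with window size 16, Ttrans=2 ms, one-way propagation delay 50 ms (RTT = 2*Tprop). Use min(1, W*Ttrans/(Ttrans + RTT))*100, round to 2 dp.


Given: W = 16, Ttrans = 2 ms, RTT = 100 ms (= 2 * Tprop, Tprop = 50 ms)
Cycle time = Ttrans + RTT = 2 + 100 = 102 ms (first packet sent until its ACK returns)
W * Ttrans = 16 * 2 = 32 ms of sending per cycle
W * Ttrans / (Ttrans + RTT) = 32 / 102 = 0.313725
U = min(1, 0.313725) = 0.313725
U% = 31.37%

31.37


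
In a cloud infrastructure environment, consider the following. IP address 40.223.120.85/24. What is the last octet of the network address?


Given: IP = 40.223.120.85, prefix = /24
Subnet mask = 255.255.255.0
Last octet of IP: 85
Last octet of mask: 0
Network last octet = 85 AND 0 = 0

0


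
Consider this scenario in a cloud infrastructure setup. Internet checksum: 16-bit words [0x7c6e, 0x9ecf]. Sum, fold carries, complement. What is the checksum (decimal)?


Given words: [0x7c6e, 0x9ecf]
Step 1: Sum all words
Raw sum = 31854 + 40655 = 72509
Step 2: Fold carry: (6973 + 1) = 6974
One's complement = ~6974 & 0xFFFF = 58561

58561


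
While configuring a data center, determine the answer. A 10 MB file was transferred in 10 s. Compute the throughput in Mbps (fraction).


Given: file = 10 MB, time = 10 s
File in Mb = 10 * 8 = 80 Mb
Throughput = 80 / 10 Mbps
Throughput = 8 Mbps

8


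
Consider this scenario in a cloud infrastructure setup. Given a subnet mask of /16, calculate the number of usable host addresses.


Given: subnet mask /16
Host bits = 32 - 16 = 16
Total addresses = 2^16 = 65536
Usable hosts = 65536 - 2 (network + broadcast) = 65534

65534


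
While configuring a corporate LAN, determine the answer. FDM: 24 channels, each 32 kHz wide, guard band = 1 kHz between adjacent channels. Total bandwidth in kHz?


Given: 24 channels, 32 kHz each, guard = 1 kHz
Channel bandwidth = 24 * 32 = 768 kHz
Guard bands = 23 gaps * 1 kHz = 23 kHz
Total = 768 + 23 = 791 kHz

791


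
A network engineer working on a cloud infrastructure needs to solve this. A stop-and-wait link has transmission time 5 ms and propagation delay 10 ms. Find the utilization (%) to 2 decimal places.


Given: Ttrans = 5 ms, Tprop = 10 ms
RTT = 2 * Tprop = 2 * 10 = 20 ms
U = Ttrans / (Ttrans + RTT)
U = 5 / (5 + 20)
U = 5 / 25 = 0.2
U% = 20.00%

20.00


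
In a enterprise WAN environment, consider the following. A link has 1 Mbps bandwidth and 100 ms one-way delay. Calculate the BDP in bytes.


Given: bandwidth = 1 Mbps, delay = 100 ms
BDP in bits = 1 * 10^6 * 100 / 1000
BDP in bits = 100000
BDP in bytes = 100000 / 8 = 12500

12500


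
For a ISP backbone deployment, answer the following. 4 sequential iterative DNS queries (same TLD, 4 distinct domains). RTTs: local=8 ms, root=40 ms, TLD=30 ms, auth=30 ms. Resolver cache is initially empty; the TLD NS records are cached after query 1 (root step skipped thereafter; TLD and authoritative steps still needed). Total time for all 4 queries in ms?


Lookup 1 (cold cache): local + root + TLD + auth = 8 + 40 + 30 + 30 = 108 ms
Lookups 2..4 (TLD NS cached -> skip root; new domain -> still ask TLD and auth): local + TLD + auth = 8 + 30 + 30 = 68 ms each
Remaining 3 lookups: 3 * 68 = 204 ms
Total = 108 + 204 = 312 ms

312


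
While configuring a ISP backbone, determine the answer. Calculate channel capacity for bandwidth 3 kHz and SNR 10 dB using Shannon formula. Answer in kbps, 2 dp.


Given: B = 3 kHz, SNR = 10 dB
SNR linear = 10^(10/10) = 10
1 + SNR = 11
log2(11) = 3.4594316186
C = 3 * 1000 * 3.4594316186 = 10378.2949 bps
C = 10.378295 kbps -> 10.38 kbps (2 dp)

10.38


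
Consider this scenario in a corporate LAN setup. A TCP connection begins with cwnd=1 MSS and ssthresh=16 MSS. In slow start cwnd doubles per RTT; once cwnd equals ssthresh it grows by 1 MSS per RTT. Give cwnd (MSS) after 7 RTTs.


RTT 0: cwnd = 1 MSS (initial)
RTT 1: cwnd = 2 MSS (slow start, doubled)
RTT 2: cwnd = 4 MSS (slow start, doubled)
RTT 3: cwnd = 8 MSS (slow start, doubled)
RTT 4: cwnd = 16 MSS (slow start, doubled)
RTT 5: cwnd = 17 MSS (congestion avoidance, +1)
RTT 6: cwnd = 18 MSS (congestion avoidance, +1)
RTT 7: cwnd = 19 MSS (congestion avoidance, +1)

19


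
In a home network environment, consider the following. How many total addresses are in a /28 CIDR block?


Given: CIDR prefix /28
Host bits = 32 - 28 = 4
Total addresses = 2^4 = 16

16


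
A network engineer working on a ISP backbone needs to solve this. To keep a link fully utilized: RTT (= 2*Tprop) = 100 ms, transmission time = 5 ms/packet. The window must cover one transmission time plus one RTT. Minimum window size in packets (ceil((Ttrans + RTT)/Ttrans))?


Given: Ttrans = 5 ms, RTT = 100 ms (= 2 * Tprop, Tprop = 50 ms)
Time until first ACK returns = Ttrans + RTT = 5 + 100 = 105 ms
Need W * Ttrans >= Ttrans + RTT  ->  W >= (Ttrans + RTT) / Ttrans
(Ttrans + RTT) / Ttrans = 105 / 5 = 21
W_min = ceil(21) = 21

21


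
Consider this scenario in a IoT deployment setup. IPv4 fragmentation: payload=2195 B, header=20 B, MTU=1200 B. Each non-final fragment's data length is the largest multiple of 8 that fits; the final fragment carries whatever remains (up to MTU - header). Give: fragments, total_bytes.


Max data per non-final fragment = floor((MTU - header)/8)*8 = floor((1200 - 20)/8)*8 = floor(1180/8)*8 = 1176 B
Final fragment needs no 8-byte alignment: it can carry up to MTU - header = 1180 B
Non-final fragments needed = ceil((payload - 1180) / 1176) = ceil(1015/1176) = ceil(0.8631) = 1
Number of fragments = 1 + 1 = 2
Fragment sizes (data): 1 * 1176 B + 1019 B (last, 1019 <= 1180 OK)
Total bytes sent = payload + n_frags * header = 2195 + 2*20 = 2195 + 40 = 2235 B

2, 2235


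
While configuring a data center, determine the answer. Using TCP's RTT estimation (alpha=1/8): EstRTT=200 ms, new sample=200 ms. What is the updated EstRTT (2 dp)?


Given: EstRTT = 200 ms, SampleRTT = 200 ms, alpha = 1/8
New EstRTT = (1 - alpha) * EstRTT + alpha * SampleRTT
(7/8) * 200 = 175
(1/8) * 200 = 25
New EstRTT = 175 + 25 = 200 ms -> 200.00 ms (2 dp)

200.00


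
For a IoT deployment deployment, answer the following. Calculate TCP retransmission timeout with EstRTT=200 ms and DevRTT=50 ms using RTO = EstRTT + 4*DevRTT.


Given: EstRTT = 200 ms, DevRTT = 50 ms
Timeout = EstRTT + 4 * DevRTT
4 * DevRTT = 4 * 50 = 200
Timeout = 200 + 200 = 400 ms

400


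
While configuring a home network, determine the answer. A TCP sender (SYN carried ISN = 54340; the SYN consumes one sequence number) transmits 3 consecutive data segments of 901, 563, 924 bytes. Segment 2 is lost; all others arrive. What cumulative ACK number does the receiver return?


SYN uses sequence number 54340; first data byte = ISN + 1 = 54341.
Segment 1: SEQ = 54341, len = 901 B, covers [54341, 55241]
Segment 2: SEQ = 55242, len = 563 B, covers [55242, 55804] [LOST]
Segment 3: SEQ = 55805, len = 924 B, covers [55805, 56728]
In-order data received: bytes [54341, 55241] (segments 1..1).
Segment 2 missing -> gap begins at byte 55242; later segments buffered out of order.
Cumulative ACK = next expected in-order byte = 54341 + 901 = 55242

55242


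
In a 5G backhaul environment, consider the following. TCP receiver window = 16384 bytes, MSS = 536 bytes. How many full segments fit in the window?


Given: RWND = 16384 bytes, MSS = 536 bytes
Full segments = floor(RWND / MSS)
Full segments = floor(16384 / 536)
Full segments = floor(30.5672) = 30

30


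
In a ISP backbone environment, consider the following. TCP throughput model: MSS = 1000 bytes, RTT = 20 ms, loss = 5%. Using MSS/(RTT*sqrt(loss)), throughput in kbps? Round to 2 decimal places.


Given: MSS = 1000 bytes, RTT = 20 ms, loss = 5%
RTT in seconds = 20 / 1000 = 0.02
Loss rate = 5% = 0.05
sqrt(loss) = sqrt(0.05) = 0.223606797750
Throughput (bytes/s) = 1000 / (0.02 * 0.223606797750) = 223606.7977
Throughput (kbps) = 223606.7977 * 8 / 1000 = 1788.854382 -> 1788.85 kbps (2 dp)

1788.85


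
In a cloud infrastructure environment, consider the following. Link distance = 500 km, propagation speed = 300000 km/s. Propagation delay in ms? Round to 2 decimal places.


Given: distance = 500 km, speed = 300000 km/s
Delay = distance / speed = 500 / 300000 seconds
Delay in ms = 500 * 1000 / 300000
Delay = 1.6667 ms
Rounded to 2 dp = 1.67 ms

1.67


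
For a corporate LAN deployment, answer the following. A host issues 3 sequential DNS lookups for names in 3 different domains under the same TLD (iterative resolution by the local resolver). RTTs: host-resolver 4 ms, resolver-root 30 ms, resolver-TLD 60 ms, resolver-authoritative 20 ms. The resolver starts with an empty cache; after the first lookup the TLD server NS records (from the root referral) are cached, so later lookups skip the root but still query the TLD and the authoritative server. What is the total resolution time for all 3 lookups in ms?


Lookup 1 (cold cache): local + root + TLD + auth = 4 + 30 + 60 + 20 = 114 ms
Lookups 2..3 (TLD NS cached -> skip root; new domain -> still ask TLD and auth): local + TLD + auth = 4 + 60 + 20 = 84 ms each
Remaining 2 lookups: 2 * 84 = 168 ms
Total = 114 + 168 = 282 ms

282


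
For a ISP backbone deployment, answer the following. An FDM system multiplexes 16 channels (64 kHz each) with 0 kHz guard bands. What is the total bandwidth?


Given: 16 channels, 64 kHz each, guard = 0 kHz
Channel bandwidth = 16 * 64 = 1024 kHz
Guard bands = 15 gaps * 0 kHz = 0 kHz
Total = 1024 + 0 = 1024 kHz

1024


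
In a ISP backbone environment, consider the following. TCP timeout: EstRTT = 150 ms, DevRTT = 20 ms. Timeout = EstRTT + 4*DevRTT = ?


Given: EstRTT = 150 ms, DevRTT = 20 ms
Timeout = EstRTT + 4 * DevRTT
4 * DevRTT = 4 * 20 = 80
Timeout = 150 + 80 = 230 ms

230


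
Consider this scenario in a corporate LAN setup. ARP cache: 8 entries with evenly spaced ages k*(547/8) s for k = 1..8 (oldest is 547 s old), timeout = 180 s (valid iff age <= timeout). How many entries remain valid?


Ages are k * 547/8 s for k = 1..8 (spacing = 68.3750 s).
Entry k is valid iff k * 547/8 <= 180 iff k <= 8 * 180 / 547 = 2.6325
n_valid = floor(2.6325) = 2
(n_stale = 8 - 2 = 6)

2


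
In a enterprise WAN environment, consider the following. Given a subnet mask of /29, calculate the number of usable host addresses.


Given: subnet mask /29
Host bits = 32 - 29 = 3
Total addresses = 2^3 = 8
Usable hosts = 8 - 2 (network + broadcast) = 6

6


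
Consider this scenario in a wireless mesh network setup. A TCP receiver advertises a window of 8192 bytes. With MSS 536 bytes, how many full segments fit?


Given: RWND = 8192 bytes, MSS = 536 bytes
Full segments = floor(RWND / MSS)
Full segments = floor(8192 / 536)
Full segments = floor(15.2836) = 15

15


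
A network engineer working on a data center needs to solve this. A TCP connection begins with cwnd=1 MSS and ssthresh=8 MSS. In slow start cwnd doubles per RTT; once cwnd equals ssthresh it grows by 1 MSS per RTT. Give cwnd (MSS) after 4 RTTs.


RTT 0: cwnd = 1 MSS (initial)
RTT 1: cwnd = 2 MSS (slow start, doubled)
RTT 2: cwnd = 4 MSS (slow start, doubled)
RTT 3: cwnd = 8 MSS (slow start, doubled)
RTT 4: cwnd = 9 MSS (congestion avoidance, +1)

9


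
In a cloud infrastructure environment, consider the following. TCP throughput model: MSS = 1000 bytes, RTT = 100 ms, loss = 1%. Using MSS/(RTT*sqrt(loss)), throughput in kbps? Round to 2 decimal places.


Given: MSS = 1000 bytes, RTT = 100 ms, loss = 1%
RTT in seconds = 100 / 1000 = 0.1
Loss rate = 1% = 0.01
sqrt(loss) = sqrt(0.01) = 0.1
Throughput (bytes/s) = 1000 / (0.1 * 0.1) = 100000.0000
Throughput (kbps) = 100000.0000 * 8 / 1000 = 800.000000 -> 800.00 kbps (2 dp)

800.00


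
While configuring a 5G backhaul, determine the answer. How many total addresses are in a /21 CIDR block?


Given: CIDR prefix /21
Host bits = 32 - 21 = 11
Total addresses = 2^11 = 2048

2048


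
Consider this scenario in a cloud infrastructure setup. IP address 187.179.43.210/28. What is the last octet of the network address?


Given: IP = 187.179.43.210, prefix = /28
Subnet mask = 255.255.255.240
Last octet of IP: 210
Last octet of mask: 240
Network last octet = 210 AND 240 = 208

208


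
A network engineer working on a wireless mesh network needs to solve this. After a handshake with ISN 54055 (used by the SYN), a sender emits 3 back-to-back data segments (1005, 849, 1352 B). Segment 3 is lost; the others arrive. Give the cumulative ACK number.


SYN uses sequence number 54055; first data byte = ISN + 1 = 54056.
Segment 1: SEQ = 54056, len = 1005 B, covers [54056, 55060]
Segment 2: SEQ = 55061, len = 849 B, covers [55061, 55909]
Segment 3: SEQ = 55910, len = 1352 B, covers [55910, 57261] [LOST]
In-order data received: bytes [54056, 55909] (segments 1..2).
Segment 3 missing -> gap begins at byte 55910.
Cumulative ACK = next expected in-order byte = 54056 + 1005 + 849 = 55910

55910


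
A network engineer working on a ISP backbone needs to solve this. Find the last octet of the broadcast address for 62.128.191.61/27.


Given: IP = 62.128.191.61, prefix = /27
Host bits = 32 - 27 = 5
Network last octet = 61 AND mask = 32
Host part size = 2^5 - 1 = 31
Broadcast last octet = 32 OR 31 = 63

63


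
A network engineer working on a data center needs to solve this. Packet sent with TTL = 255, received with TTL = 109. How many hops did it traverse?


Given: initial TTL = 255, received TTL = 109
Hops = initial TTL - received TTL
Hops = 255 - 109 = 146

146


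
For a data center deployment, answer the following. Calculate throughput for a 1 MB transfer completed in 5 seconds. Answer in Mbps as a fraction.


Given: file = 1 MB, time = 5 s
File in Mb = 1 * 8 = 8 Mb
Throughput = 8 / 5 Mbps
Throughput = 8/5 Mbps

8/5


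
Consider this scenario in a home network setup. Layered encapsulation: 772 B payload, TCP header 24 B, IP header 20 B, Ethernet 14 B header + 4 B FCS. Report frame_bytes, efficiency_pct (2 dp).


TCP segment = 772 + 24 = 796 B
IP packet = 796 + 20 = 816 B
Ethernet frame = 816 + 14 + 4 = 834 B
Efficiency = app / frame = 772 / 834 = 0.925659 = 92.5659% -> 92.57% (2 dp)

834, 92.57


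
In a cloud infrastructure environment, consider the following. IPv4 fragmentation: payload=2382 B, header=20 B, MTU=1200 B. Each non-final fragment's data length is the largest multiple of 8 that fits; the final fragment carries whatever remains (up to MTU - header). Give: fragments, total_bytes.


Max data per non-final fragment = floor((MTU - header)/8)*8 = floor((1200 - 20)/8)*8 = floor(1180/8)*8 = 1176 B
Final fragment needs no 8-byte alignment: it can carry up to MTU - header = 1180 B
Non-final fragments needed = ceil((payload - 1180) / 1176) = ceil(1202/1176) = ceil(1.0221) = 2
Number of fragments = 2 + 1 = 3
Fragment sizes (data): 2 * 1176 B + 30 B (last, 30 <= 1180 OK)
Total bytes sent = payload + n_frags * header = 2382 + 3*20 = 2382 + 60 = 2442 B

3, 2442


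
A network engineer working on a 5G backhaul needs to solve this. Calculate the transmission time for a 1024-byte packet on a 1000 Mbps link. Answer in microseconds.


Given: packet = 1024 bytes, bandwidth = 1000 Mbps
Packet in bits = 1024 * 8 = 8192 bits
Bandwidth = 1000 * 10^6 = 1000000000 bps
Time = 8192 / 1000000000 seconds
Time in us = 8192 * 10^6 / 1000000000 = 8.192

8.192


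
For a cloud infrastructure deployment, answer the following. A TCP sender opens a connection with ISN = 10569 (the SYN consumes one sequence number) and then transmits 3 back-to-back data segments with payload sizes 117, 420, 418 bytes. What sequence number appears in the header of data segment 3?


The SYN occupies sequence number ISN = 10569, so the first data byte is ISN + 1 = 10570.
SEQ of data segment i = (ISN + 1) + sum of payload sizes of segments 1..i-1.
Segment 1: SEQ = 10570, payload = 117 bytes
Segment 2: SEQ = 10687, payload = 420 bytes
Segment 3: SEQ = 11107, payload = 418 bytes
SEQ of segment 3 = 10570 + 117 + 420 = 11107

11107


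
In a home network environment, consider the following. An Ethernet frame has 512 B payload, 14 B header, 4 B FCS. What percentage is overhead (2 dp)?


Given: payload = 512 B, header = 14 B, trailer = 4 B
Overhead bytes = header + trailer = 14 + 4 = 18
Total frame = payload + overhead = 512 + 18 = 530
Overhead % = 18 / 530 * 100 = 3.3962% -> 3.40% (2 dp)

3.40


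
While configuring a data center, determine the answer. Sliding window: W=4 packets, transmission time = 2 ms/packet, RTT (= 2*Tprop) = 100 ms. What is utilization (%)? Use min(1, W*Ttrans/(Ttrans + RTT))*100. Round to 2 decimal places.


Given: W = 4, Ttrans = 2 ms, RTT = 100 ms (= 2 * Tprop, Tprop = 50 ms)
Cycle time = Ttrans + RTT = 2 + 100 = 102 ms (first packet sent until its ACK returns)
W * Ttrans = 4 * 2 = 8 ms of sending per cycle
W * Ttrans / (Ttrans + RTT) = 8 / 102 = 0.078431
U = min(1, 0.078431) = 0.078431
U% = 7.84%

7.84


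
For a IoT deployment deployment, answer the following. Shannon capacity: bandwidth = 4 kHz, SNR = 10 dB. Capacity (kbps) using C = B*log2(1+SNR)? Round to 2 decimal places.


Given: B = 4 kHz, SNR = 10 dB
SNR linear = 10^(10/10) = 10
1 + SNR = 11
log2(11) = 3.4594316186
C = 4 * 1000 * 3.4594316186 = 13837.7265 bps
C = 13.837726 kbps -> 13.84 kbps (2 dp)

13.84


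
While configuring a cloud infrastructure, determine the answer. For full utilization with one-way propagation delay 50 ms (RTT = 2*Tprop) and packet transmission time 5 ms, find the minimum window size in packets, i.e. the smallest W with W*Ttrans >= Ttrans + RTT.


Given: Ttrans = 5 ms, RTT = 100 ms (= 2 * Tprop, Tprop = 50 ms)
Time until first ACK returns = Ttrans + RTT = 5 + 100 = 105 ms
Need W * Ttrans >= Ttrans + RTT  ->  W >= (Ttrans + RTT) / Ttrans
(Ttrans + RTT) / Ttrans = 105 / 5 = 21
W_min = ceil(21) = 21

21


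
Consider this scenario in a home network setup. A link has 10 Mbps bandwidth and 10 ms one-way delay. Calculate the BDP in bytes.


Given: bandwidth = 10 Mbps, delay = 10 ms
BDP in bits = 10 * 10^6 * 10 / 1000
BDP in bits = 100000
BDP in bytes = 100000 / 8 = 12500

12500


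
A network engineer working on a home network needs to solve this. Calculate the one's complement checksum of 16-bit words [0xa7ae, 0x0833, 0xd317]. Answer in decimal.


Given words: [0xa7ae, 0x0833, 0xd317]
Step 1: Sum all words
Raw sum = 42926 + 2099 + 54039 = 99064
Step 2: Fold carry: (33528 + 1) = 33529
One's complement = ~33529 & 0xFFFF = 32006

32006


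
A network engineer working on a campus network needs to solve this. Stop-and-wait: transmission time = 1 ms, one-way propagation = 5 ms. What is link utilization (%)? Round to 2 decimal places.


Given: Ttrans = 1 ms, Tprop = 5 ms
RTT = 2 * Tprop = 2 * 5 = 10 ms
U = Ttrans / (Ttrans + RTT)
U = 1 / (1 + 10)
U = 1 / 11 = 0.090909
U% = 9.09%

9.09


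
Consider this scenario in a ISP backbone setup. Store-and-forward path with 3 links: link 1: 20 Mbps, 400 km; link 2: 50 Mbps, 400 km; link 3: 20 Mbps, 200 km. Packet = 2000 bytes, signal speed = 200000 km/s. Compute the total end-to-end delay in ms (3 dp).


Packet = 2000 bytes = 16000 bits. Store-and-forward: sum (t_trans + t_prop) per link.
Link 1: t_trans = 16000/(20*10^6) s = 0.8000 ms; t_prop = 400/200000 s = 2.0000 ms; subtotal = 2.8000 ms
Link 2: t_trans = 16000/(50*10^6) s = 0.3200 ms; t_prop = 400/200000 s = 2.0000 ms; subtotal = 2.3200 ms
Link 3: t_trans = 16000/(20*10^6) s = 0.8000 ms; t_prop = 200/200000 s = 1.0000 ms; subtotal = 1.8000 ms
End-to-end = 2.8000 + 2.3200 + 1.8000 = 6.9200 ms -> 6.920 ms (3 dp)

6.920


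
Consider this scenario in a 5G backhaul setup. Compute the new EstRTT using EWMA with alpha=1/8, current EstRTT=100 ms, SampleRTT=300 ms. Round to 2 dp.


Given: EstRTT = 100 ms, SampleRTT = 300 ms, alpha = 1/8
New EstRTT = (1 - alpha) * EstRTT + alpha * SampleRTT
(7/8) * 100 = 87.5
(1/8) * 300 = 37.5
New EstRTT = 87.5 + 37.5 = 125 ms -> 125.00 ms (2 dp)

125.00


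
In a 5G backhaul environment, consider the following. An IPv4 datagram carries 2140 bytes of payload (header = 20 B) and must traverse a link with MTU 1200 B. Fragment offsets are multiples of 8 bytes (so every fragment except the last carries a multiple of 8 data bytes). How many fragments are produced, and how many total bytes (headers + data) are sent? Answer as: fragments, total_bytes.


Max data per non-final fragment = floor((MTU - header)/8)*8 = floor((1200 - 20)/8)*8 = floor(1180/8)*8 = 1176 B
Final fragment needs no 8-byte alignment: it can carry up to MTU - header = 1180 B
Non-final fragments needed = ceil((payload - 1180) / 1176) = ceil(960/1176) = ceil(0.8163) = 1
Number of fragments = 1 + 1 = 2
Fragment sizes (data): 1 * 1176 B + 964 B (last, 964 <= 1180 OK)
Total bytes sent = payload + n_frags * header = 2140 + 2*20 = 2140 + 40 = 2180 B

2, 2180


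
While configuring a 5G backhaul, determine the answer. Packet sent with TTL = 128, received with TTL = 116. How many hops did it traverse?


Given: initial TTL = 128, received TTL = 116
Hops = initial TTL - received TTL
Hops = 128 - 116 = 12

12


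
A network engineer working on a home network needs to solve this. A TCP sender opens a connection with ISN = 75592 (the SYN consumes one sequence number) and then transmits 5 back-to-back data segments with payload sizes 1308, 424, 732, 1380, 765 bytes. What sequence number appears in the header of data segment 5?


The SYN occupies sequence number ISN = 75592, so the first data byte is ISN + 1 = 75593.
SEQ of data segment i = (ISN + 1) + sum of payload sizes of segments 1..i-1.
Segment 1: SEQ = 75593, payload = 1308 bytes
Segment 2: SEQ = 76901, payload = 424 bytes
Segment 3: SEQ = 77325, payload = 732 bytes
Segment 4: SEQ = 78057, payload = 1380 bytes
Segment 5: SEQ = 79437, payload = 765 bytes
SEQ of segment 5 = 75593 + 1308 + 424 + 732 + 1380 = 79437

79437


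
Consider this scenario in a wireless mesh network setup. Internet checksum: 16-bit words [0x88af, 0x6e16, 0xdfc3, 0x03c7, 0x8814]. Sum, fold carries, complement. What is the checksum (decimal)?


Given words: [0x88af, 0x6e16, 0xdfc3, 0x03c7, 0x8814]
Step 1: Sum all words
Raw sum = 34991 + 28182 + 57283 + 967 + 34836 = 156259
Step 2: Fold carry: (25187 + 2) = 25189
One's complement = ~25189 & 0xFFFF = 40346

40346


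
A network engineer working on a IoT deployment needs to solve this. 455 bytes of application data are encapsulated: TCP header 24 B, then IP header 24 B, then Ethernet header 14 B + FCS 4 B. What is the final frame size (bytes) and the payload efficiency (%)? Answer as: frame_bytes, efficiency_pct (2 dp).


TCP segment = 455 + 24 = 479 B
IP packet = 479 + 24 = 503 B
Ethernet frame = 503 + 14 + 4 = 521 B
Efficiency = app / frame = 455 / 521 = 0.873321 = 87.3321% -> 87.33% (2 dp)

521, 87.33


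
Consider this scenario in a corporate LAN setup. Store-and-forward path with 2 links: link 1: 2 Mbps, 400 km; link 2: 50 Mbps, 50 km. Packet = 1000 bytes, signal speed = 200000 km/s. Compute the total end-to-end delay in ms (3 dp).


Packet = 1000 bytes = 8000 bits. Store-and-forward: sum (t_trans + t_prop) per link.
Link 1: t_trans = 8000/(2*10^6) s = 4.0000 ms; t_prop = 400/200000 s = 2.0000 ms; subtotal = 6.0000 ms
Link 2: t_trans = 8000/(50*10^6) s = 0.1600 ms; t_prop = 50/200000 s = 0.2500 ms; subtotal = 0.4100 ms
End-to-end = 6.0000 + 0.4100 = 6.4100 ms -> 6.410 ms (3 dp)

6.410


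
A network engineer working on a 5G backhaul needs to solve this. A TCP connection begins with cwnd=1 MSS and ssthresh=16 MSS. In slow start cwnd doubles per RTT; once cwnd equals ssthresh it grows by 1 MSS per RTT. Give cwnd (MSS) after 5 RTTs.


RTT 0: cwnd = 1 MSS (initial)
RTT 1: cwnd = 2 MSS (slow start, doubled)
RTT 2: cwnd = 4 MSS (slow start, doubled)
RTT 3: cwnd = 8 MSS (slow start, doubled)
RTT 4: cwnd = 16 MSS (slow start, doubled)
RTT 5: cwnd = 17 MSS (congestion avoidance, +1)

17


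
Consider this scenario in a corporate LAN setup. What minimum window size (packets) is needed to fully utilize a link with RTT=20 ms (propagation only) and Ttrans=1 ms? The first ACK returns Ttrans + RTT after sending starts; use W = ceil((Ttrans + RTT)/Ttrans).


Given: Ttrans = 1 ms, RTT = 20 ms (= 2 * Tprop, Tprop = 10 ms)
Time until first ACK returns = Ttrans + RTT = 1 + 20 = 21 ms
Need W * Ttrans >= Ttrans + RTT  ->  W >= (Ttrans + RTT) / Ttrans
(Ttrans + RTT) / Ttrans = 21 / 1 = 21
W_min = ceil(21) = 21

21


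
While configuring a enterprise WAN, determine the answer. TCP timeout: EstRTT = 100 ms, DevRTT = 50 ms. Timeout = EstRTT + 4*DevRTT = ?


Given: EstRTT = 100 ms, DevRTT = 50 ms
Timeout = EstRTT + 4 * DevRTT
4 * DevRTT = 4 * 50 = 200
Timeout = 100 + 200 = 300 ms

300


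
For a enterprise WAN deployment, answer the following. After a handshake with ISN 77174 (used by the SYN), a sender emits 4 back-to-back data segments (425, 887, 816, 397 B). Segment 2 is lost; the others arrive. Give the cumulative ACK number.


SYN uses sequence number 77174; first data byte = ISN + 1 = 77175.
Segment 1: SEQ = 77175, len = 425 B, covers [77175, 77599]
Segment 2: SEQ = 77600, len = 887 B, covers [77600, 78486] [LOST]
Segment 3: SEQ = 78487, len = 816 B, covers [78487, 79302]
Segment 4: SEQ = 79303, len = 397 B, covers [79303, 79699]
In-order data received: bytes [77175, 77599] (segments 1..1).
Segment 2 missing -> gap begins at byte 77600; later segments buffered out of order.
Cumulative ACK = next expected in-order byte = 77175 + 425 = 77600

77600


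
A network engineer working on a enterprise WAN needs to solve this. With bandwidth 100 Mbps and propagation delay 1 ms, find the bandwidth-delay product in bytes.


Given: bandwidth = 100 Mbps, delay = 1 ms
BDP in bits = 100 * 10^6 * 1 / 1000
BDP in bits = 100000
BDP in bytes = 100000 / 8 = 12500

12500


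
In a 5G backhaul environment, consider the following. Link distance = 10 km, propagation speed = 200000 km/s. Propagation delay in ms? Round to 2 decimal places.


Given: distance = 10 km, speed = 200000 km/s
Delay = distance / speed = 10 / 200000 seconds
Delay in ms = 10 * 1000 / 200000
Delay = 0.0500 ms
Rounded to 2 dp = 0.05 ms

0.05


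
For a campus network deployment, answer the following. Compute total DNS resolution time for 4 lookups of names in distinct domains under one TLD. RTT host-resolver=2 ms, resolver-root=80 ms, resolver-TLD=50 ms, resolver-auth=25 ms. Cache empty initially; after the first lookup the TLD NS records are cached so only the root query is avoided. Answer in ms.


Lookup 1 (cold cache): local + root + TLD + auth = 2 + 80 + 50 + 25 = 157 ms
Lookups 2..4 (TLD NS cached -> skip root; new domain -> still ask TLD and auth): local + TLD + auth = 2 + 50 + 25 = 77 ms each
Remaining 3 lookups: 3 * 77 = 231 ms
Total = 157 + 231 = 388 ms

388


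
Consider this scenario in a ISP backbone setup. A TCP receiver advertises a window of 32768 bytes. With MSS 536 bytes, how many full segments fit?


Given: RWND = 32768 bytes, MSS = 536 bytes
Full segments = floor(RWND / MSS)
Full segments = floor(32768 / 536)
Full segments = floor(61.1343) = 61

61


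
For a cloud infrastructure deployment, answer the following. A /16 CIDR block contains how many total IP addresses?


Given: CIDR prefix /16
Host bits = 32 - 16 = 16
Total addresses = 2^16 = 65536

65536


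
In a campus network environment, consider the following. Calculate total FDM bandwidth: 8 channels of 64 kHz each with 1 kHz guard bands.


Given: 8 channels, 64 kHz each, guard = 1 kHz
Channel bandwidth = 8 * 64 = 512 kHz
Guard bands = 7 gaps * 1 kHz = 7 kHz
Total = 512 + 7 = 519 kHz

519


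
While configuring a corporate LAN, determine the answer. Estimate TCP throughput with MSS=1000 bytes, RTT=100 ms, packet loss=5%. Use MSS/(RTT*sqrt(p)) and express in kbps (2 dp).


Given: MSS = 1000 bytes, RTT = 100 ms, loss = 5%
RTT in seconds = 100 / 1000 = 0.1
Loss rate = 5% = 0.05
sqrt(loss) = sqrt(0.05) = 0.223606797750
Throughput (bytes/s) = 1000 / (0.1 * 0.223606797750) = 44721.3595
Throughput (kbps) = 44721.3595 * 8 / 1000 = 357.770876 -> 357.77 kbps (2 dp)

357.77


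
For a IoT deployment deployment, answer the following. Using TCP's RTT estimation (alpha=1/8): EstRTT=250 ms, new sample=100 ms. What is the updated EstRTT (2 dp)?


Given: EstRTT = 250 ms, SampleRTT = 100 ms, alpha = 1/8
New EstRTT = (1 - alpha) * EstRTT + alpha * SampleRTT
(7/8) * 250 = 218.75
(1/8) * 100 = 12.5
New EstRTT = 218.75 + 12.5 = 231.25 ms -> 231.25 ms (2 dp)

231.25


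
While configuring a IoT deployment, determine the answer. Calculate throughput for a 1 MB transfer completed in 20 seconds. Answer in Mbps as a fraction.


Given: file = 1 MB, time = 20 s
File in Mb = 1 * 8 = 8 Mb
Throughput = 8 / 20 Mbps
Throughput = 2/5 Mbps

2/5


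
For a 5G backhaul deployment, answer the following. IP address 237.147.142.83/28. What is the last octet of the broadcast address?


Given: IP = 237.147.142.83, prefix = /28
Host bits = 32 - 28 = 4
Network last octet = 83 AND mask = 80
Host part size = 2^4 - 1 = 15
Broadcast last octet = 80 OR 15 = 95

95


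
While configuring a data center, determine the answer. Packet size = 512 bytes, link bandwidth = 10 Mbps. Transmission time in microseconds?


Given: packet = 512 bytes, bandwidth = 10 Mbps
Packet in bits = 512 * 8 = 4096 bits
Bandwidth = 10 * 10^6 = 10000000 bps
Time = 4096 / 10000000 seconds
Time in us = 4096 * 10^6 / 10000000 = 409.6

409.6


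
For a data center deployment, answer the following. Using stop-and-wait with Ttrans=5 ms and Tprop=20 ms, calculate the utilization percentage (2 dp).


Given: Ttrans = 5 ms, Tprop = 20 ms
RTT = 2 * Tprop = 2 * 20 = 40 ms
U = Ttrans / (Ttrans + RTT)
U = 5 / (5 + 40)
U = 5 / 45 = 0.111111
U% = 11.11%

11.11


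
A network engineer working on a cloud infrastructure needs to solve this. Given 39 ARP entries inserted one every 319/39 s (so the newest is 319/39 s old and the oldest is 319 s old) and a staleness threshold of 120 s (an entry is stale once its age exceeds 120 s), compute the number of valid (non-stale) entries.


Ages are k * 319/39 s for k = 1..39 (spacing = 8.1795 s).
Entry k is valid iff k * 319/39 <= 120 iff k <= 39 * 120 / 319 = 14.6708
n_valid = floor(14.6708) = 14
(n_stale = 39 - 14 = 25)

14


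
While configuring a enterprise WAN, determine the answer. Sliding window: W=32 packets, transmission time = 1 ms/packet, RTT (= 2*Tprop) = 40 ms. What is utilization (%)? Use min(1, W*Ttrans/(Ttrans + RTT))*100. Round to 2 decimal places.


Given: W = 32, Ttrans = 1 ms, RTT = 40 ms (= 2 * Tprop, Tprop = 20 ms)
Cycle time = Ttrans + RTT = 1 + 40 = 41 ms (first packet sent until its ACK returns)
W * Ttrans = 32 * 1 = 32 ms of sending per cycle
W * Ttrans / (Ttrans + RTT) = 32 / 41 = 0.780488
U = min(1, 0.780488) = 0.780488
U% = 78.05%

78.05


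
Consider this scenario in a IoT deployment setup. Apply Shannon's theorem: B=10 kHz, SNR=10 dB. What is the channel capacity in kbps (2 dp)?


Given: B = 10 kHz, SNR = 10 dB
SNR linear = 10^(10/10) = 10
1 + SNR = 11
log2(11) = 3.4594316186
C = 10 * 1000 * 3.4594316186 = 34594.3162 bps
C = 34.594316 kbps -> 34.59 kbps (2 dp)

34.59


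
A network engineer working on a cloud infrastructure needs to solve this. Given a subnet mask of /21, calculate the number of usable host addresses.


Given: subnet mask /21
Host bits = 32 - 21 = 11
Total addresses = 2^11 = 2048
Usable hosts = 2048 - 2 (network + broadcast) = 2046

2046


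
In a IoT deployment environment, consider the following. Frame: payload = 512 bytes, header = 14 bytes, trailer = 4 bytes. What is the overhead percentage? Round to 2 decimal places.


Given: payload = 512 B, header = 14 B, trailer = 4 B
Overhead bytes = header + trailer = 14 + 4 = 18
Total frame = payload + overhead = 512 + 18 = 530
Overhead % = 18 / 530 * 100 = 3.3962% -> 3.40% (2 dp)

3.40


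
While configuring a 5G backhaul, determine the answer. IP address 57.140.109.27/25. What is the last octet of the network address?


Given: IP = 57.140.109.27, prefix = /25
Subnet mask = 255.255.255.128
Last octet of IP: 27
Last octet of mask: 128
Network last octet = 27 AND 128 = 0

0


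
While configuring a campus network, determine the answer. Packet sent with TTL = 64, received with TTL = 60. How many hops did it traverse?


Given: initial TTL = 64, received TTL = 60
Hops = initial TTL - received TTL
Hops = 64 - 60 = 4

4


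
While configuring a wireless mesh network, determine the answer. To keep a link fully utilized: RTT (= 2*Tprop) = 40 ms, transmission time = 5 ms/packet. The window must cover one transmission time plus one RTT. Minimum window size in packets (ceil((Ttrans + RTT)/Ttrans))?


Given: Ttrans = 5 ms, RTT = 40 ms (= 2 * Tprop, Tprop = 20 ms)
Time until first ACK returns = Ttrans + RTT = 5 + 40 = 45 ms
Need W * Ttrans >= Ttrans + RTT  ->  W >= (Ttrans + RTT) / Ttrans
(Ttrans + RTT) / Ttrans = 45 / 5 = 9
W_min = ceil(9) = 9

9


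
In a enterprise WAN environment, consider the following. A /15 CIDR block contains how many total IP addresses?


Given: CIDR prefix /15
Host bits = 32 - 15 = 17
Total addresses = 2^17 = 131072

131072


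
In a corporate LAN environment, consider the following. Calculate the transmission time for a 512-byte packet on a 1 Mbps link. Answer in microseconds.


Given: packet = 512 bytes, bandwidth = 1 Mbps
Packet in bits = 512 * 8 = 4096 bits
Bandwidth = 1 * 10^6 = 1000000 bps
Time = 4096 / 1000000 seconds
Time in us = 4096 * 10^6 / 1000000 = 4096

4096


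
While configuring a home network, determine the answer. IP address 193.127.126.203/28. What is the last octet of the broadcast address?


Given: IP = 193.127.126.203, prefix = /28
Host bits = 32 - 28 = 4
Network last octet = 203 AND mask = 192
Host part size = 2^4 - 1 = 15
Broadcast last octet = 192 OR 15 = 207

207


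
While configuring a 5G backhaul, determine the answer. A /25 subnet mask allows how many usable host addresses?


Given: subnet mask /25
Host bits = 32 - 25 = 7
Total addresses = 2^7 = 128
Usable hosts = 128 - 2 (network + broadcast) = 126

126


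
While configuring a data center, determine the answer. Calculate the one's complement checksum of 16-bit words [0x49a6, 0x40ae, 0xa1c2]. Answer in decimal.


Given words: [0x49a6, 0x40ae, 0xa1c2]
Step 1: Sum all words
Raw sum = 18854 + 16558 + 41410 = 76822
Step 2: Fold carry: (11286 + 1) = 11287
One's complement = ~11287 & 0xFFFF = 54248

54248


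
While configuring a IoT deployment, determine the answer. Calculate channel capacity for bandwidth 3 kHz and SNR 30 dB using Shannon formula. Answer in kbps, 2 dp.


Given: B = 3 kHz, SNR = 30 dB
SNR linear = 10^(30/10) = 1000
1 + SNR = 1001
log2(1001) = 9.9672262588
C = 3 * 1000 * 9.9672262588 = 29901.6788 bps
C = 29.901679 kbps -> 29.90 kbps (2 dp)

29.90


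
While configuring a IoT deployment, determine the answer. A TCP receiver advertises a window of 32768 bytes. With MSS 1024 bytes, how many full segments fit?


Given: RWND = 32768 bytes, MSS = 1024 bytes
Full segments = floor(RWND / MSS)
Full segments = floor(32768 / 1024)
Full segments = floor(32.0) = 32

32


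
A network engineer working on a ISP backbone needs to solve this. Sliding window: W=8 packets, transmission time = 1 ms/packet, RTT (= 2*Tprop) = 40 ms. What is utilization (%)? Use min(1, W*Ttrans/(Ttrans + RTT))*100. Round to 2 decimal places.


Given: W = 8, Ttrans = 1 ms, RTT = 40 ms (= 2 * Tprop, Tprop = 20 ms)
Cycle time = Ttrans + RTT = 1 + 40 = 41 ms (first packet sent until its ACK returns)
W * Ttrans = 8 * 1 = 8 ms of sending per cycle
W * Ttrans / (Ttrans + RTT) = 8 / 41 = 0.195122
U = min(1, 0.195122) = 0.195122
U% = 19.51%

19.51


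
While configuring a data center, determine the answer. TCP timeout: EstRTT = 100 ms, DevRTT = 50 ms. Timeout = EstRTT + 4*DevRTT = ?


Given: EstRTT = 100 ms, DevRTT = 50 ms
Timeout = EstRTT + 4 * DevRTT
4 * DevRTT = 4 * 50 = 200
Timeout = 100 + 200 = 300 ms

300
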